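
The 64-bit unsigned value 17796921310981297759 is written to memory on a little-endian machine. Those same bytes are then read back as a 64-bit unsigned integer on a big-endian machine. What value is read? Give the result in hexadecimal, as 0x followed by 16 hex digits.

0x5F969EE4A35DFBF6

17796921310981297759 in 64-bit hexadecimal is 0xF6FB5DA3E49E965F.
Stored little-endian, the bytes at ascending addresses are 5F 96 9E E4 A3 5D FB F6.
Read back as big-endian, the last byte is least significant, giving 0x5F969EE4A35DFBF6.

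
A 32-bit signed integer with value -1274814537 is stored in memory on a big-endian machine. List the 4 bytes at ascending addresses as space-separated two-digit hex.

Two's complement of -1274814537 in 32 bits: 1274814537 = 0x4BFC2049; invert → 0xB403DFB6; add 1 → 0xB403DFB7.
Split into bytes (most-significant first): B4 03 DF B7.
In big-endian order the high byte comes first in memory.
So the memory order matches the most-significant-first order: B4 03 DF B7.

B4 03 DF B7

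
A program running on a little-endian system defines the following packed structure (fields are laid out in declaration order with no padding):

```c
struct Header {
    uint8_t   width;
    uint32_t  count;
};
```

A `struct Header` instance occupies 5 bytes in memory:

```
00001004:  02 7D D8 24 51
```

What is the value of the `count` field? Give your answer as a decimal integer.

1361369213

`count` follows `width` (1 byte), so it starts at byte offset 1 and occupies 4 bytes.
Bytes at offsets 1..4: 7D D8 24 51.
Little-endian stores the least-significant byte at the lowest address.
Reassemble most-significant byte first: 51 24 D8 7D → 0x5124D87D.
0x5124D87D = 1361369213.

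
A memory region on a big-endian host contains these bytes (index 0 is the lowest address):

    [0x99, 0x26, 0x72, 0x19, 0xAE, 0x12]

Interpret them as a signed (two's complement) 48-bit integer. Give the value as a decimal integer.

-113084574618094

Big-endian stores the most-significant byte at the lowest address.
The bytes are already most-significant first: 0x99267219AE12.
Top bit is set, so as a signed 48-bit value this is 0x99267219AE12 − 2^48 = -113084574618094.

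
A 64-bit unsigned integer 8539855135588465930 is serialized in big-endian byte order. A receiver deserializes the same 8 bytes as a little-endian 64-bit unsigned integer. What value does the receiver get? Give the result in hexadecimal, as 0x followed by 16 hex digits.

0x0ABD0BEEFFA88376

8539855135588465930 in 64-bit hexadecimal is 0x7683A8FFEE0BBD0A.
Stored big-endian, the bytes at ascending addresses are 76 83 A8 FF EE 0B BD 0A.
Read back as little-endian, the first byte is least significant, giving 0x0ABD0BEEFFA88376.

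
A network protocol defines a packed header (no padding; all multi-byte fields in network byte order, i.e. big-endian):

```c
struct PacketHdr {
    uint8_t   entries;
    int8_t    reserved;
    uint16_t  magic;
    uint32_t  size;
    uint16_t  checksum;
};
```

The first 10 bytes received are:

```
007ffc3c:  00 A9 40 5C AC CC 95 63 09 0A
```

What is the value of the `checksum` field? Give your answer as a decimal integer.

`checksum` follows `entries` (1 B), `reserved` (1 B), `magic` (2 B), `size` (4 B), so it starts at offset 1 + 1 + 2 + 4 = 8 and occupies 2 bytes.
Bytes at offsets 8..9: 09 0A.
Big-endian stores the most-significant byte at the lowest address.
The bytes are already most-significant first: 0x090A.
0x090A = 2314.

2314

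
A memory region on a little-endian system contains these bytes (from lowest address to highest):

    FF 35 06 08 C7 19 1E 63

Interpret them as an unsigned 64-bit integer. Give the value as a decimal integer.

Little-endian stores the least-significant byte at the lowest address.
Reassemble most-significant byte first: 63 1E 19 C7 08 06 35 FF → 0x631E19C7080635FF.
0x631E19C7080635FF = 7142174401679996415.

7142174401679996415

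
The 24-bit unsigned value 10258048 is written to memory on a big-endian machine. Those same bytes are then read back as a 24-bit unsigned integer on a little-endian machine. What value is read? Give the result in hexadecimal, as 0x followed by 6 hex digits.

10258048 in 24-bit hexadecimal is 0x9C8680.
Stored big-endian, the bytes at ascending addresses are 9C 86 80.
Read back as little-endian, the first byte is least significant, giving 0x80869C.

0x80869C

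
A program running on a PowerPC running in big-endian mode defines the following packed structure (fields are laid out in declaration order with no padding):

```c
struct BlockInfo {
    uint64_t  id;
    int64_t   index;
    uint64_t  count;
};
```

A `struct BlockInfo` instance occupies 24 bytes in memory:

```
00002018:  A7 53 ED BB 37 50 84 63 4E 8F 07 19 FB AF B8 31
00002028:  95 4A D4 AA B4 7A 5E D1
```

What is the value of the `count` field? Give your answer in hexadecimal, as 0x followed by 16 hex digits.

`count` follows `id` (8 B), `index` (8 B), so it starts at offset 8 + 8 = 16 and occupies 8 bytes.
Bytes at offsets 16..23: 95 4A D4 AA B4 7A 5E D1.
In big-endian order the high byte comes first in memory.
The bytes are already most-significant first: 0x954AD4AAB47A5ED1.

0x954AD4AAB47A5ED1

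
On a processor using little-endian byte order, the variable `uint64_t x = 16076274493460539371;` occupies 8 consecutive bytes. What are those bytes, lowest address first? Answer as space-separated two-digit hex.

EB 67 63 DE 79 66 1A DF

16076274493460539371 in hexadecimal, padded to 64 bits, is 0xDF1A6679DE6367EB.
Split into bytes (most-significant first): DF 1A 66 79 DE 63 67 EB.
Little-endian stores the least-significant byte at the lowest address.
So at ascending addresses the bytes are EB 67 63 DE 79 66 1A DF.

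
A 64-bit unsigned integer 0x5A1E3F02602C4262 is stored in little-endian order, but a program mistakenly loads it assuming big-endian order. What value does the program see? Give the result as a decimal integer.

Stored little-endian, the bytes at ascending addresses are 62 42 2C 60 02 3F 1E 5A.
Read back as big-endian, the last byte is least significant, giving 0x62422C60023F1E5A.
0x62422C60023F1E5A = 7080270355046014554.

7080270355046014554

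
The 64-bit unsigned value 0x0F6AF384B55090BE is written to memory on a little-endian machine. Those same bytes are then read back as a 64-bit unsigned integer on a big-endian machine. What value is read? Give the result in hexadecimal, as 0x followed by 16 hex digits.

0xBE9050B584F36A0F

Stored little-endian, the bytes at ascending addresses are BE 90 50 B5 84 F3 6A 0F.
Read back as big-endian, the last byte is least significant, giving 0xBE9050B584F36A0F.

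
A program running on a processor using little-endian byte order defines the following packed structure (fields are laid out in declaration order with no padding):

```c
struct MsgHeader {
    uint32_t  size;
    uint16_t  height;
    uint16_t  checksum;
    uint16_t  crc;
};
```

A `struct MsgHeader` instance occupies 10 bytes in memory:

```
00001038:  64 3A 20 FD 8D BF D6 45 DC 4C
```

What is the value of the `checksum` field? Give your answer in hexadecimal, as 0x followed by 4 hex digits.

`checksum` follows `size` (4 B), `height` (2 B), so it starts at offset 4 + 2 = 6 and occupies 2 bytes.
Bytes at offsets 6..7: D6 45.
Little-endian stores the least-significant byte at the lowest address.
Reassemble most-significant byte first: 45 D6 → 0x45D6.

0x45D6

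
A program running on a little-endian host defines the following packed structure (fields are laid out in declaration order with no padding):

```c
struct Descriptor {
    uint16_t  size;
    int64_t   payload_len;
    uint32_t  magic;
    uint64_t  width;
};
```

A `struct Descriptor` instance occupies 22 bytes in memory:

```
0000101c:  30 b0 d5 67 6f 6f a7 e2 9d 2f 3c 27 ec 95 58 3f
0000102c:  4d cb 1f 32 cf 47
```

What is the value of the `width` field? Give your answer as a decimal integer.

5174409609008201560

`width` follows `size` (2 B), `payload_len` (8 B), `magic` (4 B), so it starts at offset 2 + 8 + 4 = 14 and occupies 8 bytes.
Bytes at offsets 14..21: 58 3F 4D CB 1F 32 CF 47.
Little-endian stores the least-significant byte at the lowest address.
Reassemble most-significant byte first: 47 CF 32 1F CB 4D 3F 58 → 0x47CF321FCB4D3F58.
0x47CF321FCB4D3F58 = 5174409609008201560.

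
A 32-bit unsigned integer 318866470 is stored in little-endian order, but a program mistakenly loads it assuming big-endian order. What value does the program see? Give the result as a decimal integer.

318866470 in 32-bit hexadecimal is 0x13018426.
Stored little-endian, the bytes at ascending addresses are 26 84 01 13.
Read back as big-endian, the last byte is least significant, giving 0x26840113.
0x26840113 = 646185235.

646185235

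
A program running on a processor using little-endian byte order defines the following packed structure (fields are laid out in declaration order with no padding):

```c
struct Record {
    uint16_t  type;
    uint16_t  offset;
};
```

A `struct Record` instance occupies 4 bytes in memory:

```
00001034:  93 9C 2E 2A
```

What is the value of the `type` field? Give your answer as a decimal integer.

`type` is the first field, at byte offset 0, occupying 2 bytes.
Bytes at offsets 0..1: 93 9C.
Little-endian: lowest address holds the least-significant byte.
Reassemble most-significant byte first: 9C 93 → 0x9C93.
0x9C93 = 40083.

40083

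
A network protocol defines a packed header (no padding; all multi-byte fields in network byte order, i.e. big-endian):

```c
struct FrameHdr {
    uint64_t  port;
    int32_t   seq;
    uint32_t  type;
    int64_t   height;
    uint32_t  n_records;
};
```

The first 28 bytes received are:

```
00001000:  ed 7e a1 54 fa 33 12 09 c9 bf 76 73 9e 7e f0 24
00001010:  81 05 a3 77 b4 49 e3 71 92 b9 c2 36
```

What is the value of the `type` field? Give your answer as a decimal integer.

`type` follows `port` (8 B), `seq` (4 B), so it starts at offset 8 + 4 = 12 and occupies 4 bytes.
Bytes at offsets 12..15: 9E 7E F0 24.
Big-endian stores the most-significant byte at the lowest address.
The bytes are already most-significant first: 0x9E7EF024.
0x9E7EF024 = 2659119140.

2659119140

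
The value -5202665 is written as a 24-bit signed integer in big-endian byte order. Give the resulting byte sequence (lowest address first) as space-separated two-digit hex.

B0 9D 17

Two's complement of -5202665 in 24 bits: 5202665 = 0x4F62E9; invert → 0xB09D16; add 1 → 0xB09D17.
Split into bytes (most-significant first): B0 9D 17.
In big-endian order the high byte comes first in memory.
So the memory order matches the most-significant-first order: B0 9D 17.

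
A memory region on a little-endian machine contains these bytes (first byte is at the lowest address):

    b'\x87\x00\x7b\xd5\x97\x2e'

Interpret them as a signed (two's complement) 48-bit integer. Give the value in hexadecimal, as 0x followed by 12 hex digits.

0x2E97D57B0087

Little-endian stores the least-significant byte at the lowest address.
Reassemble most-significant byte first: 2E 97 D5 7B 00 87 → 0x2E97D57B0087.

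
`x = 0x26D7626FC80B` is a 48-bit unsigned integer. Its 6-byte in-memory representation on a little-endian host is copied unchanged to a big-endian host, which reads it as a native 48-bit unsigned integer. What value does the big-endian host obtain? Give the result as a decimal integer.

Stored little-endian, the bytes at ascending addresses are 0B C8 6F 62 D7 26.
Read back as big-endian, the last byte is least significant, giving 0x0BC86F62D726.
0x0BC86F62D726 = 12955490113318.

12955490113318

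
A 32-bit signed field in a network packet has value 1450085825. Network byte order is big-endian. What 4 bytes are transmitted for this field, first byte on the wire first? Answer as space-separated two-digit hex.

56 6E 8D C1

1450085825 in hexadecimal, padded to 32 bits, is 0x566E8DC1.
Split into bytes (most-significant first): 56 6E 8D C1.
Big-endian stores the most-significant byte at the lowest address.
So the memory order matches the most-significant-first order: 56 6E 8D C1.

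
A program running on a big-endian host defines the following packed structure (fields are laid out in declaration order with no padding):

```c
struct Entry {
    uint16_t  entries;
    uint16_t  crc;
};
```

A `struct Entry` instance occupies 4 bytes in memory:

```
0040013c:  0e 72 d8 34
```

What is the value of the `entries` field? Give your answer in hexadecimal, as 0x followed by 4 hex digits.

0x0E72

`entries` is the first field, at byte offset 0, occupying 2 bytes.
Bytes at offsets 0..1: 0E 72.
In big-endian order the high byte comes first in memory.
The bytes are already most-significant first: 0x0E72.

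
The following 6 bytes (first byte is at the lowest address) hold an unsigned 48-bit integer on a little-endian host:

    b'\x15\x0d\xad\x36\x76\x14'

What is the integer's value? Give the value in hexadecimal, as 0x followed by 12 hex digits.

Little-endian stores the least-significant byte at the lowest address.
Reassemble most-significant byte first: 14 76 36 AD 0D 15 → 0x147636AD0D15.

0x147636AD0D15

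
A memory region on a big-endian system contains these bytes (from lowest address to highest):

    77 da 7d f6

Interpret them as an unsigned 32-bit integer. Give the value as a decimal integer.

2010807798

In big-endian order the high byte comes first in memory.
The bytes are already most-significant first: 0x77DA7DF6.
0x77DA7DF6 = 2010807798.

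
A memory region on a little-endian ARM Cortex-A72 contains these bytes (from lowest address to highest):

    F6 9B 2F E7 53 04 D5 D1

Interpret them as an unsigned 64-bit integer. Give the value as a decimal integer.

Little-endian stores the least-significant byte at the lowest address.
Reassemble most-significant byte first: D1 D5 04 53 E7 2F 9B F6 → 0xD1D50453E72F9BF6.
0xD1D50453E72F9BF6 = 15119996082373762038.

15119996082373762038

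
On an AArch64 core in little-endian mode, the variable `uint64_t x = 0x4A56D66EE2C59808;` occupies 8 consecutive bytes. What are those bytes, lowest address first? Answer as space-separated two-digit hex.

08 98 C5 E2 6E D6 56 4A

Split into bytes (most-significant first): 4A 56 D6 6E E2 C5 98 08.
Little-endian stores the least-significant byte at the lowest address.
So at ascending addresses the bytes are 08 98 C5 E2 6E D6 56 4A.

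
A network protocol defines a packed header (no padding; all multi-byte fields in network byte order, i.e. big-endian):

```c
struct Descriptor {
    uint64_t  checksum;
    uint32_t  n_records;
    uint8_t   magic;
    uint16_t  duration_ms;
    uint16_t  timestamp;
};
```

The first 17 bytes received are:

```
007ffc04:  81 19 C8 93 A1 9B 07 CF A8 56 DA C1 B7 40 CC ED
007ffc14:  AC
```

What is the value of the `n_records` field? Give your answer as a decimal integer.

`n_records` follows `checksum` (8 bytes), so it starts at byte offset 8 and occupies 4 bytes.
Bytes at offsets 8..11: A8 56 DA C1.
Big-endian stores the most-significant byte at the lowest address.
The bytes are already most-significant first: 0xA856DAC1.
0xA856DAC1 = 2824264385.

2824264385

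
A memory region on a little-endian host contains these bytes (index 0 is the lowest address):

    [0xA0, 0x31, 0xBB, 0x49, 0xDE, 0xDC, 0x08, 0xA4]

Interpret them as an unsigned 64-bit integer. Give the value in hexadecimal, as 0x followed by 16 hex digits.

0xA408DCDE49BB31A0

In little-endian order the low byte comes first in memory.
Reassemble most-significant byte first: A4 08 DC DE 49 BB 31 A0 → 0xA408DCDE49BB31A0.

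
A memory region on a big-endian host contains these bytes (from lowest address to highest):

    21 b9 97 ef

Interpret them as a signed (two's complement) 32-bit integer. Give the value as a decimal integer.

Big-endian: lowest address holds the most-significant byte.
The bytes are already most-significant first: 0x21B997EF.
0x21B997EF = 565811183.

565811183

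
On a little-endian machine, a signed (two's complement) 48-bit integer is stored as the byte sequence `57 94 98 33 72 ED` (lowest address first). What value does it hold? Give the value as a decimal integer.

-20400229018537

Little-endian stores the least-significant byte at the lowest address.
Reassemble most-significant byte first: ED 72 33 98 94 57 → 0xED7233989457.
Top bit is set, so as a signed 48-bit value this is 0xED7233989457 − 2^48 = -20400229018537.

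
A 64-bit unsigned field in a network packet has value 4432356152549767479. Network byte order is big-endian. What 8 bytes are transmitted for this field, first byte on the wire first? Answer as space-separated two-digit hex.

4432356152549767479 in hexadecimal, padded to 64 bits, is 0x3D82E46FE6BEF937.
Split into bytes (most-significant first): 3D 82 E4 6F E6 BE F9 37.
Big-endian stores the most-significant byte at the lowest address.
So the memory order matches the most-significant-first order: 3D 82 E4 6F E6 BE F9 37.

3D 82 E4 6F E6 BE F9 37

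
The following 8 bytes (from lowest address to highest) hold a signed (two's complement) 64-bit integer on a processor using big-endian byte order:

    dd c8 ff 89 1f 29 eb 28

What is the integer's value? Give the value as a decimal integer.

-2465439831586903256

In big-endian order the high byte comes first in memory.
The bytes are already most-significant first: 0xDDC8FF891F29EB28.
Top bit is set, so as a signed 64-bit value this is 0xDDC8FF891F29EB28 − 2^64 = -2465439831586903256.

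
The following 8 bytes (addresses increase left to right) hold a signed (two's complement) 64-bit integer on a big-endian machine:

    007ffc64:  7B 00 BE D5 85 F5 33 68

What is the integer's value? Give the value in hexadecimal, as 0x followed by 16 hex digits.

Big-endian: lowest address holds the most-significant byte.
The bytes are already most-significant first: 0x7B00BED585F53368.

0x7B00BED585F53368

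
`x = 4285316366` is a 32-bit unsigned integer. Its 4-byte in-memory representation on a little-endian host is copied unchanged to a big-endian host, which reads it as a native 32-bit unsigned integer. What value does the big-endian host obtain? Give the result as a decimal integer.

4285316366 in 32-bit hexadecimal is 0xFF6CBD0E.
Stored little-endian, the bytes at ascending addresses are 0E BD 6C FF.
Read back as big-endian, the last byte is least significant, giving 0x0EBD6CFF.
0x0EBD6CFF = 247295231.

247295231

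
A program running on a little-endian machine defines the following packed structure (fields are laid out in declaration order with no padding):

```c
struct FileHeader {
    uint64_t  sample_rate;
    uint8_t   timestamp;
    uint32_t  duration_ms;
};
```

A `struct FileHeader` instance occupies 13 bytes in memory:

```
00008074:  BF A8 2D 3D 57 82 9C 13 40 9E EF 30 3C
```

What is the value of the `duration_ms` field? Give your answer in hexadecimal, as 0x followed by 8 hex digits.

0x3C30EF9E

`duration_ms` follows `sample_rate` (8 B), `timestamp` (1 B), so it starts at offset 8 + 1 = 9 and occupies 4 bytes.
Bytes at offsets 9..12: 9E EF 30 3C.
Little-endian stores the least-significant byte at the lowest address.
Reassemble most-significant byte first: 3C 30 EF 9E → 0x3C30EF9E.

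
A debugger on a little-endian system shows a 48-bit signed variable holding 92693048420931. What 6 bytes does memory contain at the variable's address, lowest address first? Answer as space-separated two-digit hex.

43 6A 39 C8 4D 54

92693048420931 in hexadecimal, padded to 48 bits, is 0x544DC8396A43.
Split into bytes (most-significant first): 54 4D C8 39 6A 43.
Little-endian: lowest address holds the least-significant byte.
So at ascending addresses the bytes are 43 6A 39 C8 4D 54.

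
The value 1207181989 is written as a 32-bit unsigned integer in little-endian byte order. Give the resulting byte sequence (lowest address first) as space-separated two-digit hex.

1207181989 in hexadecimal, padded to 32 bits, is 0x47F422A5.
Split into bytes (most-significant first): 47 F4 22 A5.
Little-endian stores the least-significant byte at the lowest address.
So at ascending addresses the bytes are A5 22 F4 47.

A5 22 F4 47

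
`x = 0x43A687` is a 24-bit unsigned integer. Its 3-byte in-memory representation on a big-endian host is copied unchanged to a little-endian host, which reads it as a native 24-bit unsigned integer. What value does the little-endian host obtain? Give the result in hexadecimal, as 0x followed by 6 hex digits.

Stored big-endian, the bytes at ascending addresses are 43 A6 87.
Read back as little-endian, the first byte is least significant, giving 0x87A643.

0x87A643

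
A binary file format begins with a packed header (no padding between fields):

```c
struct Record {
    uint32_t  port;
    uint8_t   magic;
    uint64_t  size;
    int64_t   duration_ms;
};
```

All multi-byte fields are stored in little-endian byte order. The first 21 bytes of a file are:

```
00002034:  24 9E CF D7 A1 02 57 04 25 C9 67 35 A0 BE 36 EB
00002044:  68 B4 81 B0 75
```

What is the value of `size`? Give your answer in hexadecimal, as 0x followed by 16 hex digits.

0xA03567C925045702

`size` follows `port` (4 B), `magic` (1 B), so it starts at offset 4 + 1 = 5 and occupies 8 bytes.
Bytes at offsets 5..12: 02 57 04 25 C9 67 35 A0.
In little-endian order the low byte comes first in memory.
Reassemble most-significant byte first: A0 35 67 C9 25 04 57 02 → 0xA03567C925045702.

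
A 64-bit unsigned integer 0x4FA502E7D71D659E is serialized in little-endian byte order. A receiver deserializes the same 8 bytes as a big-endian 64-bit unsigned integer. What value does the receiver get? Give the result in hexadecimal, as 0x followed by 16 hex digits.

Stored little-endian, the bytes at ascending addresses are 9E 65 1D D7 E7 02 A5 4F.
Read back as big-endian, the last byte is least significant, giving 0x9E651DD7E702A54F.

0x9E651DD7E702A54F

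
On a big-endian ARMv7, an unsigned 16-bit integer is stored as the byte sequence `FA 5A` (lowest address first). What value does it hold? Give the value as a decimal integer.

64090

Big-endian stores the most-significant byte at the lowest address.
The bytes are already most-significant first: 0xFA5A.
0xFA5A = 64090.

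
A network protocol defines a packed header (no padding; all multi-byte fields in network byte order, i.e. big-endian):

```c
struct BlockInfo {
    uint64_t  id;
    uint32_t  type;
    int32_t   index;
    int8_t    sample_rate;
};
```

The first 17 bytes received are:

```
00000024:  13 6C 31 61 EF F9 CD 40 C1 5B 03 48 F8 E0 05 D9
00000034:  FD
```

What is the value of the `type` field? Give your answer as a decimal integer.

3243967304

`type` follows `id` (8 bytes), so it starts at byte offset 8 and occupies 4 bytes.
Bytes at offsets 8..11: C1 5B 03 48.
Big-endian: lowest address holds the most-significant byte.
The bytes are already most-significant first: 0xC15B0348.
0xC15B0348 = 3243967304.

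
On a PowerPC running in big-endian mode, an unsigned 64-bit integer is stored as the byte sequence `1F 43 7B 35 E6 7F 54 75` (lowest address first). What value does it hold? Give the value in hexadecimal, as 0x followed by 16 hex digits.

0x1F437B35E67F5475

Big-endian: lowest address holds the most-significant byte.
The bytes are already most-significant first: 0x1F437B35E67F5475.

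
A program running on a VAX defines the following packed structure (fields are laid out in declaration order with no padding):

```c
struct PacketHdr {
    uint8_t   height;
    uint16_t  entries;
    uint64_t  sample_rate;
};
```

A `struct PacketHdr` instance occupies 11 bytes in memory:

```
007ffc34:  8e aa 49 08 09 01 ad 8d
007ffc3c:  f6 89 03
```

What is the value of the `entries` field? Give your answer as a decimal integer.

18858

`entries` follows `height` (1 byte), so it starts at byte offset 1 and occupies 2 bytes.
Bytes at offsets 1..2: AA 49.
Little-endian: lowest address holds the least-significant byte.
Reassemble most-significant byte first: 49 AA → 0x49AA.
0x49AA = 18858.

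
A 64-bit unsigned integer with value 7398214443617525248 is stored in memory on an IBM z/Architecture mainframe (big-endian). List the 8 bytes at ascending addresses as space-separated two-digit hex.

66 AB BC D6 CB FC 9E 00

7398214443617525248 in hexadecimal, padded to 64 bits, is 0x66ABBCD6CBFC9E00.
Split into bytes (most-significant first): 66 AB BC D6 CB FC 9E 00.
In big-endian order the high byte comes first in memory.
So the memory order matches the most-significant-first order: 66 AB BC D6 CB FC 9E 00.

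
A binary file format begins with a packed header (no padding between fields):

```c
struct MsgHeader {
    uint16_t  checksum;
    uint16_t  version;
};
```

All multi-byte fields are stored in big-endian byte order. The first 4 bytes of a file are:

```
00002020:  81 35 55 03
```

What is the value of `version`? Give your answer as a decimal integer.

`version` follows `checksum` (2 bytes), so it starts at byte offset 2 and occupies 2 bytes.
Bytes at offsets 2..3: 55 03.
Big-endian: lowest address holds the most-significant byte.
The bytes are already most-significant first: 0x5503.
0x5503 = 21763.

21763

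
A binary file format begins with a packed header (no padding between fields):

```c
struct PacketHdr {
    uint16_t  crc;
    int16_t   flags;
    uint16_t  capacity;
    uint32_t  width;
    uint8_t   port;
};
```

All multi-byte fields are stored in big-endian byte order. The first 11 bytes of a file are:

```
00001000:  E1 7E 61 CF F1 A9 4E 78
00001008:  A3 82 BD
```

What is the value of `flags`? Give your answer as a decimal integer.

25039

`flags` follows `crc` (2 bytes), so it starts at byte offset 2 and occupies 2 bytes.
Bytes at offsets 2..3: 61 CF.
Big-endian stores the most-significant byte at the lowest address.
The bytes are already most-significant first: 0x61CF.
0x61CF = 25039.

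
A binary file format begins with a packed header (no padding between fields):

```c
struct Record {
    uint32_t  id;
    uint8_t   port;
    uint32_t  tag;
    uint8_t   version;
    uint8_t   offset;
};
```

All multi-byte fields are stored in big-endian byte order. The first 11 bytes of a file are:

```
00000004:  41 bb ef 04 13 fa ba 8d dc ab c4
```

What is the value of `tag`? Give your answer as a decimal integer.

4206530012

`tag` follows `id` (4 B), `port` (1 B), so it starts at offset 4 + 1 = 5 and occupies 4 bytes.
Bytes at offsets 5..8: FA BA 8D DC.
Big-endian stores the most-significant byte at the lowest address.
The bytes are already most-significant first: 0xFABA8DDC.
0xFABA8DDC = 4206530012.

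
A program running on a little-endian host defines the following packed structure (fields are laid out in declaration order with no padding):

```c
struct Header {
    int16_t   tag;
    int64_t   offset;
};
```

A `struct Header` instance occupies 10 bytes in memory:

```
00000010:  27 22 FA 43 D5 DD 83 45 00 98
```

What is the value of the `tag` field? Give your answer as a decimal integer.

8743

`tag` is the first field, at byte offset 0, occupying 2 bytes.
Bytes at offsets 0..1: 27 22.
Little-endian: lowest address holds the least-significant byte.
Reassemble most-significant byte first: 22 27 → 0x2227.
0x2227 = 8743.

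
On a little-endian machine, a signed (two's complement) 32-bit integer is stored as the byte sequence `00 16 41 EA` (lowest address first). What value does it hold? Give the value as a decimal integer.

-364833280

In little-endian order the low byte comes first in memory.
Reassemble most-significant byte first: EA 41 16 00 → 0xEA411600.
Top bit is set, so as a signed 32-bit value this is 0xEA411600 − 2^32 = -364833280.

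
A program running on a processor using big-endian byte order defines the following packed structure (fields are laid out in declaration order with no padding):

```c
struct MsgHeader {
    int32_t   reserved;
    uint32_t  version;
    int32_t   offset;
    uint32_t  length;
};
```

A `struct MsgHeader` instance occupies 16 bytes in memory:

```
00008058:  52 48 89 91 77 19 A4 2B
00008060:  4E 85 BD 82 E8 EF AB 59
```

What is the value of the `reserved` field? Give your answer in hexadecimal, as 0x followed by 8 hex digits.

0x52488991

`reserved` is the first field, at byte offset 0, occupying 4 bytes.
Bytes at offsets 0..3: 52 48 89 91.
Big-endian: lowest address holds the most-significant byte.
The bytes are already most-significant first: 0x52488991.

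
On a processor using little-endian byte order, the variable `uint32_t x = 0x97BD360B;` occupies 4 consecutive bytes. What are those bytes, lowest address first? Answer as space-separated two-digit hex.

0B 36 BD 97

Split into bytes (most-significant first): 97 BD 36 0B.
In little-endian order the low byte comes first in memory.
So at ascending addresses the bytes are 0B 36 BD 97.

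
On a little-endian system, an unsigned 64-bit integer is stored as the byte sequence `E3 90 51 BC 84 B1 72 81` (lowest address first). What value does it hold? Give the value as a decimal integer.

9327712961890980067

In little-endian order the low byte comes first in memory.
Reassemble most-significant byte first: 81 72 B1 84 BC 51 90 E3 → 0x8172B184BC5190E3.
0x8172B184BC5190E3 = 9327712961890980067.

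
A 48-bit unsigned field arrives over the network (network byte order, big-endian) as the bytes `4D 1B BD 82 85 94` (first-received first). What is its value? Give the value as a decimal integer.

84781538903444

In big-endian order the high byte comes first in memory.
The bytes are already most-significant first: 0x4D1BBD828594.
0x4D1BBD828594 = 84781538903444.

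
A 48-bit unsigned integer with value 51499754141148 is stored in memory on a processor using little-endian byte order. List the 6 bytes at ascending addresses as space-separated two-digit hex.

DC 35 8D B8 D6 2E

51499754141148 in hexadecimal, padded to 48 bits, is 0x2ED6B88D35DC.
Split into bytes (most-significant first): 2E D6 B8 8D 35 DC.
Little-endian stores the least-significant byte at the lowest address.
So at ascending addresses the bytes are DC 35 8D B8 D6 2E.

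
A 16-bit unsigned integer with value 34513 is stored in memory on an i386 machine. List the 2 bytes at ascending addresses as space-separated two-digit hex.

D1 86

34513 in hexadecimal, padded to 16 bits, is 0x86D1.
Split into bytes (most-significant first): 86 D1.
Little-endian stores the least-significant byte at the lowest address.
So at ascending addresses the bytes are D1 86.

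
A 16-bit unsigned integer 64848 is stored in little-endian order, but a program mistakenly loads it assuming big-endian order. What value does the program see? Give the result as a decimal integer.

64848 in 16-bit hexadecimal is 0xFD50.
Stored little-endian, the bytes at ascending addresses are 50 FD.
Read back as big-endian, the last byte is least significant, giving 0x50FD.
0x50FD = 20733.

20733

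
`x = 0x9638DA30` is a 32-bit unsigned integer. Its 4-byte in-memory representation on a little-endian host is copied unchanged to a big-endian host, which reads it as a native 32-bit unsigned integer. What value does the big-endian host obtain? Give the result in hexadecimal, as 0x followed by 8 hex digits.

0x30DA3896

Stored little-endian, the bytes at ascending addresses are 30 DA 38 96.
Read back as big-endian, the last byte is least significant, giving 0x30DA3896.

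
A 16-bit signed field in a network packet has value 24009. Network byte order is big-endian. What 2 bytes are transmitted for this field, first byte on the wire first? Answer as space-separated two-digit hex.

24009 in hexadecimal, padded to 16 bits, is 0x5DC9.
Split into bytes (most-significant first): 5D C9.
In big-endian order the high byte comes first in memory.
So the memory order matches the most-significant-first order: 5D C9.

5D C9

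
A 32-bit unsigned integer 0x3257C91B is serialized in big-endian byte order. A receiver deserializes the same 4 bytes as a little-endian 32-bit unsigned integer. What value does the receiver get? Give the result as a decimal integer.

Stored big-endian, the bytes at ascending addresses are 32 57 C9 1B.
Read back as little-endian, the first byte is least significant, giving 0x1BC95732.
0x1BC95732 = 466179890.

466179890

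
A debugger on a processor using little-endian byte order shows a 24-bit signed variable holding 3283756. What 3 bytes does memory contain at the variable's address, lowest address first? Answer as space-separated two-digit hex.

3283756 in hexadecimal, padded to 24 bits, is 0x321B2C.
Split into bytes (most-significant first): 32 1B 2C.
Little-endian stores the least-significant byte at the lowest address.
So at ascending addresses the bytes are 2C 1B 32.

2C 1B 32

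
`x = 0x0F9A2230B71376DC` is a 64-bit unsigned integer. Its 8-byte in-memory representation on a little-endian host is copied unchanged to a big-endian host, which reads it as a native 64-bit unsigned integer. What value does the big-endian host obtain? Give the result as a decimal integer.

15885906413103520271

Stored little-endian, the bytes at ascending addresses are DC 76 13 B7 30 22 9A 0F.
Read back as big-endian, the last byte is least significant, giving 0xDC7613B730229A0F.
0xDC7613B730229A0F = 15885906413103520271.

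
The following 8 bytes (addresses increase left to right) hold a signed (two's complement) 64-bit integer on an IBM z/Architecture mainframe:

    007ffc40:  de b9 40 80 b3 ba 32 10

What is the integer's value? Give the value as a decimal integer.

Big-endian stores the most-significant byte at the lowest address.
The bytes are already most-significant first: 0xDEB94080B3BA3210.
Top bit is set, so as a signed 64-bit value this is 0xDEB94080B3BA3210 − 2^64 = -2397814405082762736.

-2397814405082762736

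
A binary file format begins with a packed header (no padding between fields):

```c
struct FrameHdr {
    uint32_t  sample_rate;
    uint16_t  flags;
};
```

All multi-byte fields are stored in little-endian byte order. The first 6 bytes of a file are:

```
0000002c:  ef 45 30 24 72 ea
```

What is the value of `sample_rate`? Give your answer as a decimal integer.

607143407

`sample_rate` is the first field, at byte offset 0, occupying 4 bytes.
Bytes at offsets 0..3: EF 45 30 24.
In little-endian order the low byte comes first in memory.
Reassemble most-significant byte first: 24 30 45 EF → 0x243045EF.
0x243045EF = 607143407.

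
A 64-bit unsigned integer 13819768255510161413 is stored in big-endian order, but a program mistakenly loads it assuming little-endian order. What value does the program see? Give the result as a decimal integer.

371801038093470143

13819768255510161413 in 64-bit hexadecimal is 0xBFC9AE0213E72805.
Stored big-endian, the bytes at ascending addresses are BF C9 AE 02 13 E7 28 05.
Read back as little-endian, the first byte is least significant, giving 0x0528E71302AEC9BF.
0x0528E71302AEC9BF = 371801038093470143.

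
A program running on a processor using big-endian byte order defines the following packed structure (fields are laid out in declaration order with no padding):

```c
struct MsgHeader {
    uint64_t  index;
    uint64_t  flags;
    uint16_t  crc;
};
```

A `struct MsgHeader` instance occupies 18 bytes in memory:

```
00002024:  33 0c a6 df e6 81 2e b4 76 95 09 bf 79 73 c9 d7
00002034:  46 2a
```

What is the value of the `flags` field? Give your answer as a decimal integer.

8544746585986419159

`flags` follows `index` (8 bytes), so it starts at byte offset 8 and occupies 8 bytes.
Bytes at offsets 8..15: 76 95 09 BF 79 73 C9 D7.
Big-endian stores the most-significant byte at the lowest address.
The bytes are already most-significant first: 0x769509BF7973C9D7.
0x769509BF7973C9D7 = 8544746585986419159.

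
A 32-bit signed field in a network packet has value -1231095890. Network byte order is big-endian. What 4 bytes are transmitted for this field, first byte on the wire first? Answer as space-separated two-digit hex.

Two's complement of -1231095890 in 32 bits: 1231095890 = 0x49610852; invert → 0xB69EF7AD; add 1 → 0xB69EF7AE.
Split into bytes (most-significant first): B6 9E F7 AE.
In big-endian order the high byte comes first in memory.
So the memory order matches the most-significant-first order: B6 9E F7 AE.

B6 9E F7 AE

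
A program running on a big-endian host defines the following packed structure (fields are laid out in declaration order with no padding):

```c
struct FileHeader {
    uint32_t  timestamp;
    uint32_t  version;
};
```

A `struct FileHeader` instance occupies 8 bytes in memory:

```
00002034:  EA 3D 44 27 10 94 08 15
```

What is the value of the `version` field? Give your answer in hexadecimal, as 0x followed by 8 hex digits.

0x10940815

`version` follows `timestamp` (4 bytes), so it starts at byte offset 4 and occupies 4 bytes.
Bytes at offsets 4..7: 10 94 08 15.
In big-endian order the high byte comes first in memory.
The bytes are already most-significant first: 0x10940815.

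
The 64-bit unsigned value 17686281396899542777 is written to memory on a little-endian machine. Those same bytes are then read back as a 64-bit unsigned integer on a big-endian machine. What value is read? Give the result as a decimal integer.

18011807489817539317

17686281396899542777 in 64-bit hexadecimal is 0xF5724B397BCBF6F9.
Stored little-endian, the bytes at ascending addresses are F9 F6 CB 7B 39 4B 72 F5.
Read back as big-endian, the last byte is least significant, giving 0xF9F6CB7B394B72F5.
0xF9F6CB7B394B72F5 = 18011807489817539317.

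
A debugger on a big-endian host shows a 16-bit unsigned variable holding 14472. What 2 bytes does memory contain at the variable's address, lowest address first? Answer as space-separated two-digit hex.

14472 in hexadecimal, padded to 16 bits, is 0x3888.
Split into bytes (most-significant first): 38 88.
In big-endian order the high byte comes first in memory.
So the memory order matches the most-significant-first order: 38 88.

38 88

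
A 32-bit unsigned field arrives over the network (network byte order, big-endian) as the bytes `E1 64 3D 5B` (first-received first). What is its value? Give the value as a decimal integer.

3781442907

Big-endian: lowest address holds the most-significant byte.
The bytes are already most-significant first: 0xE1643D5B.
0xE1643D5B = 3781442907.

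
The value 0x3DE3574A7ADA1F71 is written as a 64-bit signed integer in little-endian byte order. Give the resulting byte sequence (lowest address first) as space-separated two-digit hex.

71 1F DA 7A 4A 57 E3 3D

Split into bytes (most-significant first): 3D E3 57 4A 7A DA 1F 71.
In little-endian order the low byte comes first in memory.
So at ascending addresses the bytes are 71 1F DA 7A 4A 57 E3 3D.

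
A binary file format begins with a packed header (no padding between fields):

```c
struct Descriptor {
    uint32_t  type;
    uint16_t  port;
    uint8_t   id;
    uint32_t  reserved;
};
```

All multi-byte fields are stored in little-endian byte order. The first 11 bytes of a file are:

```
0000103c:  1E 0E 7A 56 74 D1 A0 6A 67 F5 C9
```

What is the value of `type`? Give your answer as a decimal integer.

1450839582

`type` is the first field, at byte offset 0, occupying 4 bytes.
Bytes at offsets 0..3: 1E 0E 7A 56.
Little-endian stores the least-significant byte at the lowest address.
Reassemble most-significant byte first: 56 7A 0E 1E → 0x567A0E1E.
0x567A0E1E = 1450839582.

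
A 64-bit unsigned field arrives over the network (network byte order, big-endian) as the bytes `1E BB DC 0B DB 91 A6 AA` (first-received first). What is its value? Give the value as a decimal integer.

2214605585269237418

Big-endian: lowest address holds the most-significant byte.
The bytes are already most-significant first: 0x1EBBDC0BDB91A6AA.
0x1EBBDC0BDB91A6AA = 2214605585269237418.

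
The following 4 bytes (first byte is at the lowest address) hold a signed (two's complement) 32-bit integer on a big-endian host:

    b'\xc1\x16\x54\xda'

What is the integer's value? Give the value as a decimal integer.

Big-endian: lowest address holds the most-significant byte.
The bytes are already most-significant first: 0xC11654DA.
Top bit is set, so as a signed 32-bit value this is 0xC11654DA − 2^32 = -1055501094.

-1055501094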